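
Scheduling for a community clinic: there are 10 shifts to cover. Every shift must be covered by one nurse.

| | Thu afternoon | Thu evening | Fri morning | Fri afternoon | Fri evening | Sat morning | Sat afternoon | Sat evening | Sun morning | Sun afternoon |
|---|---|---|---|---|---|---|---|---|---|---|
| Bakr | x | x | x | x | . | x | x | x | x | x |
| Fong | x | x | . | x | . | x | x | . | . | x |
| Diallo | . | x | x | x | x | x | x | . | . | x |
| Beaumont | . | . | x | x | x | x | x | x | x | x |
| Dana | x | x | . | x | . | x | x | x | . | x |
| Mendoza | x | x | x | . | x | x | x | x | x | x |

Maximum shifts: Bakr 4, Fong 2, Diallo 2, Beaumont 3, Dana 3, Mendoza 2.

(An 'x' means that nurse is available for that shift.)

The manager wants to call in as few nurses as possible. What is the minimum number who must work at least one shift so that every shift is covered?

10 slots to fill and no one can take more than 4, so at least ⌈10/4⌉ = 3 nurses are needed.
Bakr, Beaumont, and Dana alone can cover everything: Thu afternoon→Bakr, Thu evening→Bakr, Fri morning→Bakr, Fri afternoon→Beaumont, Fri evening→Beaumont, Sat morning→Beaumont, Sat afternoon→Dana, Sat evening→Dana, Sun morning→Bakr, Sun afternoon→Dana.

3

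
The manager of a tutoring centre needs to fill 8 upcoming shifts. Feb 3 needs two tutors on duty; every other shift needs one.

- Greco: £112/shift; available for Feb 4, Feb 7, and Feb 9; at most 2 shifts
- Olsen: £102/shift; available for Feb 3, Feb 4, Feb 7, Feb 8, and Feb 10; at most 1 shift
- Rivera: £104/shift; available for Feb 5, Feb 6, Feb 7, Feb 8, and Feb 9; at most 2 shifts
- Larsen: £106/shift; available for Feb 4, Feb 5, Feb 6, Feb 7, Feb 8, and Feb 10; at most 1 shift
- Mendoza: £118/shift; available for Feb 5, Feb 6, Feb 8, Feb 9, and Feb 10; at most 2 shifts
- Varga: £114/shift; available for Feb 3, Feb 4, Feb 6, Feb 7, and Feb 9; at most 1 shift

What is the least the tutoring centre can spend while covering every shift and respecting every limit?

Feb 3 can only be covered by Olsen and Varga, so that assignment is forced.
Picking the cheapest available tutor for each shift independently would cost £936, but that ignores the shift limits.
An optimal schedule: Feb 3→Olsen+Varga, Feb 4→Greco, Feb 5→Rivera, Feb 6→Rivera, Feb 7→Greco, Feb 8→Mendoza, Feb 9→Mendoza, Feb 10→Larsen.
Total: 102 + 114 + 112 + 104 + 104 + 112 + 118 + 118 + 106 = £990.

£990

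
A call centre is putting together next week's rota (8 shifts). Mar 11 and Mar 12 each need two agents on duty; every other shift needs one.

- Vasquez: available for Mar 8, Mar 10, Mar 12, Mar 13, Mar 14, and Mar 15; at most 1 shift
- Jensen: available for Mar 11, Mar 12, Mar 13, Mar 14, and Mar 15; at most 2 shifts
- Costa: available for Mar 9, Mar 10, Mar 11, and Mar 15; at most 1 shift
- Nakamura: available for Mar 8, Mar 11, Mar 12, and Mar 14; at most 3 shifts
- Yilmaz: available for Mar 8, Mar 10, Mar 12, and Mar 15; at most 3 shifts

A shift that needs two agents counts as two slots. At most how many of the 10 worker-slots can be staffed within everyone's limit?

Total capacity across all agents is 1+2+1+3+3 = 10, and 10 slots are needed, so at most 10 can be filled.
An assignment achieving 10: Mar 8→Nakamura, Mar 9→Costa, Mar 10→Yilmaz, Mar 11→Jensen+Nakamura, Mar 12→Nakamura+Yilmaz, Mar 13→Vasquez, Mar 14→Jensen, Mar 15→Yilmaz.
Loads: Vasquez 1/1, Jensen 2/2, Costa 1/1, Nakamura 3/3, Yilmaz 3/3.

10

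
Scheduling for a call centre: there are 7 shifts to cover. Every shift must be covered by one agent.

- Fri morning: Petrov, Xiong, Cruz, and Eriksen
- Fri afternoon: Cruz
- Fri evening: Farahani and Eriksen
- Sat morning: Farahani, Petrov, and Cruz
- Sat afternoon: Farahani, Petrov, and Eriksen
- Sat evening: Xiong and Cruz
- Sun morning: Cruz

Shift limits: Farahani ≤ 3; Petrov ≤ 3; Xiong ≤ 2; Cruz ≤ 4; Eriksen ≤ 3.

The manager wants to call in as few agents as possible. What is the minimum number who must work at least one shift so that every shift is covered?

7 slots to fill and no one can take more than 4, so at least ⌈7/4⌉ = 2 agents are needed.
Farahani and Cruz alone can cover everything: Fri morning→Cruz, Fri afternoon→Cruz, Fri evening→Farahani, Sat morning→Farahani, Sat afternoon→Farahani, Sat evening→Cruz, Sun morning→Cruz.

2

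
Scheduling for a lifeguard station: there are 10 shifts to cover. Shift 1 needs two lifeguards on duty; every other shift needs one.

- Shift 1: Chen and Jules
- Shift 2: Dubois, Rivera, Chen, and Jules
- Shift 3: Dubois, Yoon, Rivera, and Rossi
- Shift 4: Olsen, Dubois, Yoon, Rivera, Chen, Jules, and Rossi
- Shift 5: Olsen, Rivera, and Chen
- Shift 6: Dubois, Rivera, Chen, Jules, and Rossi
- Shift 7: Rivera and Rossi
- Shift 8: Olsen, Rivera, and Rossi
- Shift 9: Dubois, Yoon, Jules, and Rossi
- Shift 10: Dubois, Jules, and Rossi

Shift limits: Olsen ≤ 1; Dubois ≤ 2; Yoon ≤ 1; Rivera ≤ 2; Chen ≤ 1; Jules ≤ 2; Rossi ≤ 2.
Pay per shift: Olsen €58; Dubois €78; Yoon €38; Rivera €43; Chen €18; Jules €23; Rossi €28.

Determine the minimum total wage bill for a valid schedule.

Shift 1 can only be covered by Chen and Jules, so that assignment is forced.
Picking the cheapest available lifeguard for each shift independently would cost €243, but that ignores the shift limits.
An optimal schedule: Shift 1→Chen+Jules, Shift 2→Dubois, Shift 3→Yoon, Shift 4→Rossi, Shift 5→Olsen, Shift 6→Rossi, Shift 7→Rivera, Shift 8→Rivera, Shift 9→Jules, Shift 10→Dubois.
Total: 18 + 23 + 78 + 38 + 28 + 58 + 28 + 43 + 43 + 23 + 78 = €458.

€458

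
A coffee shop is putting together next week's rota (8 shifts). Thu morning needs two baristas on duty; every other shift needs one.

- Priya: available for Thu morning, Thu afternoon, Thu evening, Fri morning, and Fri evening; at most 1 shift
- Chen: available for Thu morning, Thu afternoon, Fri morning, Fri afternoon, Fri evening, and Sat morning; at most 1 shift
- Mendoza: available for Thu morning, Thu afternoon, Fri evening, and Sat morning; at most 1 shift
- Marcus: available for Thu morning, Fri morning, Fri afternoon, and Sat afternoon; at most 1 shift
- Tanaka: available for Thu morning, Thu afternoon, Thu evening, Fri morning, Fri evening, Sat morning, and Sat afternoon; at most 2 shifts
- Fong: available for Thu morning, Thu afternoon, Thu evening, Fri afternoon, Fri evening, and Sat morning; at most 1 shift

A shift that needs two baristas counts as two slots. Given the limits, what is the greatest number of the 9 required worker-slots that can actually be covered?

7

Total capacity across all baristas is 1+1+1+1+2+1 = 7, and 9 slots are needed, so at most 7 can be filled.
An assignment achieving 7: Thu afternoon→Tanaka, Thu evening→Priya, Fri morning→Tanaka, Fri afternoon→Chen, Fri evening→Fong, Sat morning→Mendoza, Sat afternoon→Marcus.
Loads: Priya 1/1, Chen 1/1, Mendoza 1/1, Marcus 1/1, Tanaka 2/2, Fong 1/1.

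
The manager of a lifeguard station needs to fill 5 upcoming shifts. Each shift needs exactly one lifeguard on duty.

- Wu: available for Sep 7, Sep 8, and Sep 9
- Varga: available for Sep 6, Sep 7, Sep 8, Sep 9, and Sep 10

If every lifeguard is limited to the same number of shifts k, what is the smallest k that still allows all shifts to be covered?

With 2 lifeguards and 5 worker-slots to fill, someone must work at least ⌈5/2⌉ = 3 shifts, so k ≥ 3.
k = 3 works: Sep 6→Varga, Sep 7→Wu, Sep 8→Wu, Sep 9→Wu, Sep 10→Varga.
Loads: Wu 3, Varga 2 — all ≤ 3.

3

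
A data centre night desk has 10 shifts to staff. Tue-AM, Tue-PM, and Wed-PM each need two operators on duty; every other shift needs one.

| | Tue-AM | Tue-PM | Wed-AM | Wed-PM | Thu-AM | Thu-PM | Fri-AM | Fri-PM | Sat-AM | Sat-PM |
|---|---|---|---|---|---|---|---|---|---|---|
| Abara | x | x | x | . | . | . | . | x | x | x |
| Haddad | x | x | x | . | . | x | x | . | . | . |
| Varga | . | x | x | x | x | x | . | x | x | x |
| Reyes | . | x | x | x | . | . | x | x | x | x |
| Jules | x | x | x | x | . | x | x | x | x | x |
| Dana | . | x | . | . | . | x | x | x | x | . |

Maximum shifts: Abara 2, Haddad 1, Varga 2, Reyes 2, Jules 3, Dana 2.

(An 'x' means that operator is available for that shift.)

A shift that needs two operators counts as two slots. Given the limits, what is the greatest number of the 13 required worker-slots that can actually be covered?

12

Total capacity across all operators is 2+1+2+2+3+2 = 12, and 13 slots are needed, so at most 12 can be filled.
An assignment achieving 12: Tue-AM→Abara+Haddad, Tue-PM→Dana, Wed-AM→Jules, Wed-PM→Varga+Reyes, Thu-AM→Varga, Thu-PM→Jules, Fri-AM→Reyes, Fri-PM→Jules, Sat-AM→Dana, Sat-PM→Abara.
Loads: Abara 2/2, Haddad 1/1, Varga 2/2, Reyes 2/2, Jules 3/3, Dana 2/2.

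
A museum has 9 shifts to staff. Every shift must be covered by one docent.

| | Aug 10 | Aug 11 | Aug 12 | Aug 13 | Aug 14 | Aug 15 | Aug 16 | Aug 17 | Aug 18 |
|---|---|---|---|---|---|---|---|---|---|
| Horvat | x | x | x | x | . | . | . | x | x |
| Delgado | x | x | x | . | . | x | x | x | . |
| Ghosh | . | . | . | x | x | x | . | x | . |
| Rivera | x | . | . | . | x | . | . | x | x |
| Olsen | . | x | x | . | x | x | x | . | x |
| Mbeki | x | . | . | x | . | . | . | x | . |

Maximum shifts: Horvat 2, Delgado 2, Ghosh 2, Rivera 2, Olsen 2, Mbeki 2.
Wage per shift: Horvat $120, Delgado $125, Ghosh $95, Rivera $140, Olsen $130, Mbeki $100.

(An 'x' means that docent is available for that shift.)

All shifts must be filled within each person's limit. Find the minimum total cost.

$1010

Picking the cheapest available docent for each shift independently would cost $965, but that ignores the shift limits.
An optimal schedule: Aug 10→Mbeki, Aug 11→Horvat, Aug 12→Horvat, Aug 13→Ghosh, Aug 14→Ghosh, Aug 15→Delgado, Aug 16→Delgado, Aug 17→Mbeki, Aug 18→Olsen.
Total: 100 + 120 + 120 + 95 + 95 + 125 + 125 + 100 + 130 = $1010.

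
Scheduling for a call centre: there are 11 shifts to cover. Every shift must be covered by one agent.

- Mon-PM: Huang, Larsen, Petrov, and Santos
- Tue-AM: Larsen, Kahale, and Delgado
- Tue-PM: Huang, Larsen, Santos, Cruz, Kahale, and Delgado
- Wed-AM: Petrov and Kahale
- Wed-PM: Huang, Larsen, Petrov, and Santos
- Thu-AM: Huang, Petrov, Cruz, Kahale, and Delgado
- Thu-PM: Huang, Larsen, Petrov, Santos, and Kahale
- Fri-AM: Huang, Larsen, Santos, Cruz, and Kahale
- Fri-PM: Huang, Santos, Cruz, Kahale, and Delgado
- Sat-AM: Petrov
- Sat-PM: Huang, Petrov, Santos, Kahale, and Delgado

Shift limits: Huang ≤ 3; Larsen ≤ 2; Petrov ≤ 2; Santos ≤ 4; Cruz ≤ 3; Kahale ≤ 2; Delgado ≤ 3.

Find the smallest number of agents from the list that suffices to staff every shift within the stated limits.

11 slots to fill and no one can take more than 4, so at least ⌈11/4⌉ = 3 agents are needed.
Any 3 agents together have capacity at most 4+3+3 = 10 < 11 slots, so 3 can never suffice.
Huang, Larsen, Petrov, and Santos alone can cover everything: Mon-PM→Santos, Tue-AM→Larsen, Tue-PM→Huang, Wed-AM→Petrov, Wed-PM→Santos, Thu-AM→Huang, Thu-PM→Santos, Fri-AM→Larsen, Fri-PM→Huang, Sat-AM→Petrov, Sat-PM→Santos.

4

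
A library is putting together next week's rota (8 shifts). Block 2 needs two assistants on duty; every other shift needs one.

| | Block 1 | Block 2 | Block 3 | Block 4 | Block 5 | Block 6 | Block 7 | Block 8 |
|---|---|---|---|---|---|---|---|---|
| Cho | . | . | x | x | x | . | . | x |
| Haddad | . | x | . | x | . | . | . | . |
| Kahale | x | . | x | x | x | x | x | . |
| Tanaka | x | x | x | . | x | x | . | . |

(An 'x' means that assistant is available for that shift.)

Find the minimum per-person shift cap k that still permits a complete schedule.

3

With 4 assistants and 9 worker-slots to fill, someone must work at least ⌈9/4⌉ = 3 shifts, so k ≥ 3.
k = 3 works: Block 1→Kahale, Block 2→Haddad+Tanaka, Block 3→Cho, Block 4→Cho, Block 5→Tanaka, Block 6→Kahale, Block 7→Kahale, Block 8→Cho.
Loads: Cho 3, Haddad 1, Kahale 3, Tanaka 2 — all ≤ 3.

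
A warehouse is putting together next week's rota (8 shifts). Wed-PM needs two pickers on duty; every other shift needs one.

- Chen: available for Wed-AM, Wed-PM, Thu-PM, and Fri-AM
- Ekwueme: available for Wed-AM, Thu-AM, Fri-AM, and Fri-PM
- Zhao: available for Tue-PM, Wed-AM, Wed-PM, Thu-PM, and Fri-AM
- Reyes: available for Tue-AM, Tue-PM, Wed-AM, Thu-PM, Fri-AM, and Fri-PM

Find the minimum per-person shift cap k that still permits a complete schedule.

With 4 pickers and 9 worker-slots to fill, someone must work at least ⌈9/4⌉ = 3 shifts, so k ≥ 3.
k = 3 works: Tue-AM→Reyes, Tue-PM→Zhao, Wed-AM→Chen, Wed-PM→Chen+Zhao, Thu-AM→Ekwueme, Thu-PM→Chen, Fri-AM→Ekwueme, Fri-PM→Ekwueme.
Loads: Chen 3, Ekwueme 3, Zhao 2, Reyes 1 — all ≤ 3.

3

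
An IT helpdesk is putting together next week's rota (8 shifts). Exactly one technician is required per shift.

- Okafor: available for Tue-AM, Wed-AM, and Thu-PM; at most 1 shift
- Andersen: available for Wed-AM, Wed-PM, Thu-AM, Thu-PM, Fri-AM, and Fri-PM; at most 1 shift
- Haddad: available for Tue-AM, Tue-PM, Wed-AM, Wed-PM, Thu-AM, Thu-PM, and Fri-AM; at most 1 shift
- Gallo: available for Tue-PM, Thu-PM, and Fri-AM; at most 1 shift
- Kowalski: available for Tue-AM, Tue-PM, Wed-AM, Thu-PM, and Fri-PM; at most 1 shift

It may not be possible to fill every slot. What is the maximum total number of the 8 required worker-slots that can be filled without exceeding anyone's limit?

Total capacity across all technicians is 1+1+1+1+1 = 5, and 8 slots are needed, so at most 5 can be filled.
An assignment achieving 5: Tue-AM→Okafor, Tue-PM→Gallo, Wed-PM→Andersen, Thu-AM→Haddad, Fri-PM→Kowalski.
Loads: Okafor 1/1, Andersen 1/1, Haddad 1/1, Gallo 1/1, Kowalski 1/1.

5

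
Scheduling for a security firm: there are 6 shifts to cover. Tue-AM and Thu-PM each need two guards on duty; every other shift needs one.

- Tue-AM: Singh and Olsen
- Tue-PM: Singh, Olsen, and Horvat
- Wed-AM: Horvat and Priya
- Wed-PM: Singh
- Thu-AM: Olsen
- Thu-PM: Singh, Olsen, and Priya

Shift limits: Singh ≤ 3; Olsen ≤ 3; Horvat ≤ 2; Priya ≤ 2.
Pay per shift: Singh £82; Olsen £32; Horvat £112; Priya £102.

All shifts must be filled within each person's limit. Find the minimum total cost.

Tue-AM can only be covered by Singh and Olsen, so that assignment is forced.
Wed-PM can only be covered by Singh, so that assignment is forced.
Thu-AM can only be covered by Olsen, so that assignment is forced.
Picking the cheapest available guard for each shift independently would cost £476, but that ignores the shift limits.
An optimal schedule: Tue-AM→Olsen+Singh, Tue-PM→Olsen, Wed-AM→Priya, Wed-PM→Singh, Thu-AM→Olsen, Thu-PM→Singh+Priya.
Total: 32 + 82 + 32 + 102 + 82 + 32 + 82 + 102 = £546.

£546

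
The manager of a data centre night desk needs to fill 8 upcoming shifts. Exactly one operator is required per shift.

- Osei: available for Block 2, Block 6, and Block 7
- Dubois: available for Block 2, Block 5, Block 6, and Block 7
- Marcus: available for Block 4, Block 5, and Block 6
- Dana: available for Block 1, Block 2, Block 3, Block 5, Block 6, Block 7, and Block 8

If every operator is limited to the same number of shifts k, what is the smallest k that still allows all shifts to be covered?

With 4 operators and 8 worker-slots to fill, someone must work at least ⌈8/4⌉ = 2 shifts, so k ≥ 2.
k = 2 fails: Shifts {Block 1, Block 3, Block 8} need 3 worker-slots in total, but the operators available for any of those shifts (Dana) can supply at most 2 among them. So no valid schedule exists.
k = 3 works: Block 1→Dana, Block 2→Osei, Block 3→Dana, Block 4→Marcus, Block 5→Dubois, Block 6→Osei, Block 7→Osei, Block 8→Dana.
Loads: Osei 3, Dubois 1, Marcus 1, Dana 3 — all ≤ 3.

3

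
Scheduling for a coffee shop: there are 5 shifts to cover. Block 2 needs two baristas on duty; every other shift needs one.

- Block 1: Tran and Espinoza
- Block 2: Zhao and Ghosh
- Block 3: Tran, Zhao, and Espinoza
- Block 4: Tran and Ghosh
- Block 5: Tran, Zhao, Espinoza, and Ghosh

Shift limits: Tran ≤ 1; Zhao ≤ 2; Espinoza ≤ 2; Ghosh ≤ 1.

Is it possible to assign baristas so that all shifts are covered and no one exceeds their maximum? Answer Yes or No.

Block 2 can only be covered by Zhao and Ghosh, so that assignment is forced.
One valid schedule: Block 1→Espinoza, Block 2→Zhao+Ghosh, Block 3→Zhao, Block 4→Tran, Block 5→Espinoza.
Loads: Tran 1/1, Zhao 2/2, Espinoza 2/2, Ghosh 1/1 — all within limits.

Yes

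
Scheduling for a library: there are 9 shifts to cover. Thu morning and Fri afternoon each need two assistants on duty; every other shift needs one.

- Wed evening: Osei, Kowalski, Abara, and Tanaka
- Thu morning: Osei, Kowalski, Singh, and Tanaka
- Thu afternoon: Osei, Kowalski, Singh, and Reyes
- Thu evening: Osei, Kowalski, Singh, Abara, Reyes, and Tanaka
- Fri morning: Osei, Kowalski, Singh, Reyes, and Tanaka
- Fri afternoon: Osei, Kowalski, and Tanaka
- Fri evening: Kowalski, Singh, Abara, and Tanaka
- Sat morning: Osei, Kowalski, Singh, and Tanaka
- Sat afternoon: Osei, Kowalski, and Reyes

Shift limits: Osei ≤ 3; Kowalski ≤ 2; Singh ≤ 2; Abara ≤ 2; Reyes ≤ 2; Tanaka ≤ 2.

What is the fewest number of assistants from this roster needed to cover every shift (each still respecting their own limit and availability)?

5

11 slots to fill and no one can take more than 3, so at least ⌈11/3⌉ = 4 assistants are needed.
Any 4 assistants together have capacity at most 3+2+2+2 = 9 < 11 slots, so 4 can never suffice.
Osei, Kowalski, Singh, Abara, and Reyes alone can cover everything: Wed evening→Osei, Thu morning→Osei+Kowalski, Thu afternoon→Singh, Thu evening→Abara, Fri morning→Reyes, Fri afternoon→Osei+Kowalski, Fri evening→Abara, Sat morning→Singh, Sat afternoon→Reyes.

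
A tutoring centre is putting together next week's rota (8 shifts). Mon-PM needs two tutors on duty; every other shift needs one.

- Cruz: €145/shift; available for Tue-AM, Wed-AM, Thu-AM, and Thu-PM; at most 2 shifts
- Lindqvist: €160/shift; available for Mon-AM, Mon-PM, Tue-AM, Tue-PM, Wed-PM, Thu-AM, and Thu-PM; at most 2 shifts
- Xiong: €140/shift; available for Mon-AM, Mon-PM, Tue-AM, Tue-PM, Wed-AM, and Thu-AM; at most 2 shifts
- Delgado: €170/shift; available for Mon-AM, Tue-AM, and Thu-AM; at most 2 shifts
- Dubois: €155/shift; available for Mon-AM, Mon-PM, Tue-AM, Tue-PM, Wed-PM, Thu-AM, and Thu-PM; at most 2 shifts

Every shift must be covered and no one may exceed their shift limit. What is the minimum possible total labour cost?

€1370

Picking the cheapest available tutor for each shift independently would cost €1295, but that ignores the shift limits.
An optimal schedule: Mon-AM→Lindqvist, Mon-PM→Xiong+Dubois, Tue-AM→Cruz, Tue-PM→Lindqvist, Wed-AM→Xiong, Wed-PM→Dubois, Thu-AM→Delgado, Thu-PM→Cruz.
Total: 160 + 140 + 155 + 145 + 160 + 140 + 155 + 170 + 145 = €1370.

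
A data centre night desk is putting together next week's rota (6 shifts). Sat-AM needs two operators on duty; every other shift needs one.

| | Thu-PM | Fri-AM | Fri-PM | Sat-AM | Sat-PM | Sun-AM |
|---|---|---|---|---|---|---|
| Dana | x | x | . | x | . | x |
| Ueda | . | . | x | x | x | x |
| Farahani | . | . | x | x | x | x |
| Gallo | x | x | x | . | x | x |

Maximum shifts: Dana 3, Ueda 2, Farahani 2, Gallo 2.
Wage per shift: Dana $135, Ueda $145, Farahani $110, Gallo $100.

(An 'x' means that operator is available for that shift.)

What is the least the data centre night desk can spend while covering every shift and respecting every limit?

$825

Picking the cheapest available operator for each shift independently would cost $745, but that ignores the shift limits.
An optimal schedule: Thu-PM→Gallo, Fri-AM→Dana, Fri-PM→Gallo, Sat-AM→Farahani+Dana, Sat-PM→Farahani, Sun-AM→Dana.
Total: 100 + 135 + 100 + 110 + 135 + 110 + 135 = $825.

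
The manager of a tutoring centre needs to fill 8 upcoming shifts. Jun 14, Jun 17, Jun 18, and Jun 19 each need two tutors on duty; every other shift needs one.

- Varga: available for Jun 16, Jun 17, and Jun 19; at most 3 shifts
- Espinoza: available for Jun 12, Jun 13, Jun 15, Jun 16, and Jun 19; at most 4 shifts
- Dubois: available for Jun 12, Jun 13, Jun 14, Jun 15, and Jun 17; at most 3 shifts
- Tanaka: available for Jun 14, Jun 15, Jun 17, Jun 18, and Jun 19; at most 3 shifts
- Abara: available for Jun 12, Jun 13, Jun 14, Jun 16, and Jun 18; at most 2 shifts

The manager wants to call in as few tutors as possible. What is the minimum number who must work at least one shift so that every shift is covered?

12 slots to fill and no one can take more than 4, so at least ⌈12/4⌉ = 3 tutors are needed.
Any 3 tutors together have capacity at most 4+3+3 = 10 < 12 slots, so 3 can never suffice.
Varga, Espinoza, Tanaka, and Abara alone can cover everything: Jun 12→Espinoza, Jun 13→Espinoza, Jun 14→Tanaka+Abara, Jun 15→Espinoza, Jun 16→Varga, Jun 17→Varga+Tanaka, Jun 18→Tanaka+Abara, Jun 19→Varga+Espinoza.

4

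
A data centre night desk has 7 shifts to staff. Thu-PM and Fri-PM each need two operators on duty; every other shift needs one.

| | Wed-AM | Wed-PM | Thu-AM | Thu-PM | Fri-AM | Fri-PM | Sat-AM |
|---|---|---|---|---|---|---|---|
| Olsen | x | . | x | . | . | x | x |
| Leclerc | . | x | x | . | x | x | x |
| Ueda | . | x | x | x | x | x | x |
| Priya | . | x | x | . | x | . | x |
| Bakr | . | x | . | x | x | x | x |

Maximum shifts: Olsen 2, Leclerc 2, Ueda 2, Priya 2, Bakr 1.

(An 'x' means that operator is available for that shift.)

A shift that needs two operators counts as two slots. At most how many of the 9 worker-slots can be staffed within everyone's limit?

9

Total capacity across all operators is 2+2+2+2+1 = 9, and 9 slots are needed, so at most 9 can be filled.
An assignment achieving 9: Wed-AM→Olsen, Wed-PM→Leclerc, Thu-AM→Olsen, Thu-PM→Ueda+Bakr, Fri-AM→Priya, Fri-PM→Leclerc+Ueda, Sat-AM→Priya.
Loads: Olsen 2/2, Leclerc 2/2, Ueda 2/2, Priya 2/2, Bakr 1/1.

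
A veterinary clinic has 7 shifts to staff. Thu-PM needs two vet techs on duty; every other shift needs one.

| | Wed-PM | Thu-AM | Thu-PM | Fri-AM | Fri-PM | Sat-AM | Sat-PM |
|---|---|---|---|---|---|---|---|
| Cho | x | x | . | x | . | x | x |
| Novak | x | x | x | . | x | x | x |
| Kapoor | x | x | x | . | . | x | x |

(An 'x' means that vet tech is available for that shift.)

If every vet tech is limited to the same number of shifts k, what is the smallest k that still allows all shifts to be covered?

With 3 vet techs and 8 worker-slots to fill, someone must work at least ⌈8/3⌉ = 3 shifts, so k ≥ 3.
k = 3 works: Wed-PM→Cho, Thu-AM→Cho, Thu-PM→Novak+Kapoor, Fri-AM→Cho, Fri-PM→Novak, Sat-AM→Novak, Sat-PM→Kapoor.
Loads: Cho 3, Novak 3, Kapoor 2 — all ≤ 3.

3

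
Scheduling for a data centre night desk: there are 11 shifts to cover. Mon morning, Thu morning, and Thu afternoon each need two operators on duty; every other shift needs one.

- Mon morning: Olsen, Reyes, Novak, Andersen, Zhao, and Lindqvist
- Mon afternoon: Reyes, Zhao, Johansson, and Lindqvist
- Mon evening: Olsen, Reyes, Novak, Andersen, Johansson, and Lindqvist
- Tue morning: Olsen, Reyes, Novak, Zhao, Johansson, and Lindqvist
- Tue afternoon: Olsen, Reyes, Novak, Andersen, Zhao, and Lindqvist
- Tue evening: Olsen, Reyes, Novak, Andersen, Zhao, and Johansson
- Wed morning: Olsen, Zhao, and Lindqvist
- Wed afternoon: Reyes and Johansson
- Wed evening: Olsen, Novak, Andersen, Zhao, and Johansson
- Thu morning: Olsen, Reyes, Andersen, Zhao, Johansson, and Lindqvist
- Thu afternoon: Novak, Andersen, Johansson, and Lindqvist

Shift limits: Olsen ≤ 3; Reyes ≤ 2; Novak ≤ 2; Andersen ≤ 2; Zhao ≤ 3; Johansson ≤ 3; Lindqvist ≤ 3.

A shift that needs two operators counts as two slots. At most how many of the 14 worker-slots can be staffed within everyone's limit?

14

Total capacity across all operators is 3+2+2+2+3+3+3 = 18, and 14 slots are needed, so at most 14 can be filled.
An assignment achieving 14: Mon morning→Olsen+Novak, Mon afternoon→Reyes, Mon evening→Andersen, Tue morning→Zhao, Tue afternoon→Zhao, Tue evening→Zhao, Wed morning→Olsen, Wed afternoon→Reyes, Wed evening→Olsen, Thu morning→Johansson+Lindqvist, Thu afternoon→Novak+Andersen.
Loads: Olsen 3/3, Reyes 2/2, Novak 2/2, Andersen 2/2, Zhao 3/3, Johansson 1/3, Lindqvist 1/3.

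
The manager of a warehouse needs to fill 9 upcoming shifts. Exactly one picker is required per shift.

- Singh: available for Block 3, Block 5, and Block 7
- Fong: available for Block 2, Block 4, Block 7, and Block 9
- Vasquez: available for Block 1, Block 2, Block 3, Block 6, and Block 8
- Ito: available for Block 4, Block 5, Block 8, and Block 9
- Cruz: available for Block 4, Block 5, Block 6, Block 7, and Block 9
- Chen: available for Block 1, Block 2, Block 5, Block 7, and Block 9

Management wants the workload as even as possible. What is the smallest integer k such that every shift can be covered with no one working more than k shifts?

With 6 pickers and 9 worker-slots to fill, someone must work at least ⌈9/6⌉ = 2 shifts, so k ≥ 2.
k = 2 works: Block 1→Vasquez, Block 2→Fong, Block 3→Singh, Block 4→Fong, Block 5→Singh, Block 6→Vasquez, Block 7→Cruz, Block 8→Ito, Block 9→Ito.
Loads: Singh 2, Fong 2, Vasquez 2, Ito 2, Cruz 1, Chen 0 — all ≤ 2.

2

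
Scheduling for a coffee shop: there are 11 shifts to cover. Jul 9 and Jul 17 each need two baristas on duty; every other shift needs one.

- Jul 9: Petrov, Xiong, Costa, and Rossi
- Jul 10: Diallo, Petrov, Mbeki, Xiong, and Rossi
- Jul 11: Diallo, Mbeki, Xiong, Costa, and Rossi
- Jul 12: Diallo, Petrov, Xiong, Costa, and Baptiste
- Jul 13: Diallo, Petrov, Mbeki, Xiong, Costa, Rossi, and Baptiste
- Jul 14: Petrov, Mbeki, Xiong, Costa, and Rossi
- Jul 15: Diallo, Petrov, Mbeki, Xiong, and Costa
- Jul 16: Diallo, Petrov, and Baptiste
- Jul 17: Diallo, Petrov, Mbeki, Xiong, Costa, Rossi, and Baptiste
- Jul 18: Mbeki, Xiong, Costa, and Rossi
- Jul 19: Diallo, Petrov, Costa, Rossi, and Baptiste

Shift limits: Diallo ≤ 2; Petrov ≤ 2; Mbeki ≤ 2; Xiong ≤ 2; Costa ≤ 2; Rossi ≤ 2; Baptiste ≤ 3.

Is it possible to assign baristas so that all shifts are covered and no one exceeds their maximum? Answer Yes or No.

One valid schedule: Jul 9→Xiong+Costa, Jul 10→Diallo, Jul 11→Mbeki, Jul 12→Petrov, Jul 13→Rossi, Jul 14→Petrov, Jul 15→Xiong, Jul 16→Diallo, Jul 17→Rossi+Baptiste, Jul 18→Mbeki, Jul 19→Costa.
Loads: Diallo 2/2, Petrov 2/2, Mbeki 2/2, Xiong 2/2, Costa 2/2, Rossi 2/2, Baptiste 1/3 — all within limits.

Yes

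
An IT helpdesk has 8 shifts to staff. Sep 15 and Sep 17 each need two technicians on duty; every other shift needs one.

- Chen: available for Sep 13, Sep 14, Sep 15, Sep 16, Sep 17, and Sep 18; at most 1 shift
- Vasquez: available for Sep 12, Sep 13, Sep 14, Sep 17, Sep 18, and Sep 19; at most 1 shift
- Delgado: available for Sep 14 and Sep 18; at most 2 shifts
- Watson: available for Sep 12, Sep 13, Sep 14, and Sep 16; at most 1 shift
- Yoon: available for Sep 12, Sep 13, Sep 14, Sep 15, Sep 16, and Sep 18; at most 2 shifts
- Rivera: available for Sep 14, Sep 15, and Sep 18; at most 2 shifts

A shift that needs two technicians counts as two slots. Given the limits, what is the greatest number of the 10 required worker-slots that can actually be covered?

Total capacity across all technicians is 1+1+2+1+2+2 = 9, and 10 slots are needed, so at most 9 can be filled.
Shifts {Sep 17, Sep 19} need 3 slots but only Chen and Vasquez are available for them, supplying at most 2 — so at least 1 slot must go unfilled.
An assignment achieving 8: Sep 12→Watson, Sep 14→Delgado, Sep 15→Yoon+Rivera, Sep 16→Yoon, Sep 17→Chen, Sep 18→Delgado, Sep 19→Vasquez.
Loads: Chen 1/1, Vasquez 1/1, Delgado 2/2, Watson 1/1, Yoon 2/2, Rivera 1/2.

8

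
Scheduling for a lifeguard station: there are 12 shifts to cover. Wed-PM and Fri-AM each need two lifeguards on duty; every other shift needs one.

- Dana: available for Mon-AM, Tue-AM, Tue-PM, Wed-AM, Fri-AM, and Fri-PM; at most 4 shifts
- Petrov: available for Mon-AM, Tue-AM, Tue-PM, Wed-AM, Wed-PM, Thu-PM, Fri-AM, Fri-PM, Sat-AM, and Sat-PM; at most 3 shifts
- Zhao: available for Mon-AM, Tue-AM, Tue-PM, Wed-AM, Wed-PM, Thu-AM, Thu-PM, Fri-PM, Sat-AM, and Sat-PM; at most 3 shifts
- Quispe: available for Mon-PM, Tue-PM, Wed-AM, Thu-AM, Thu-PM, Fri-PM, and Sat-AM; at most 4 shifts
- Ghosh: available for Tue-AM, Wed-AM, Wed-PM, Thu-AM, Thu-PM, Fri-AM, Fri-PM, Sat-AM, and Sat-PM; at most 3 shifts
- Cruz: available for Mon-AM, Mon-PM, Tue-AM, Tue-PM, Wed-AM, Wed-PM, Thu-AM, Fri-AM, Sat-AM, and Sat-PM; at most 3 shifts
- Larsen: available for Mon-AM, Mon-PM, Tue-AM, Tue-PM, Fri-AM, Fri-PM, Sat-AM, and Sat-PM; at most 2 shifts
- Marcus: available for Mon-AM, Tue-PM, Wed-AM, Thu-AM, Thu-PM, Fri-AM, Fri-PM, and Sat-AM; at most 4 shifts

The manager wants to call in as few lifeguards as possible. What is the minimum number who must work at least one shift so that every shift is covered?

14 slots to fill and no one can take more than 4, so at least ⌈14/4⌉ = 4 lifeguards are needed.
Dana, Petrov, Zhao, and Quispe alone can cover everything: Mon-AM→Dana, Mon-PM→Quispe, Tue-AM→Dana, Tue-PM→Dana, Wed-AM→Quispe, Wed-PM→Petrov+Zhao, Thu-AM→Zhao, Thu-PM→Zhao, Fri-AM→Dana+Petrov, Fri-PM→Quispe, Sat-AM→Quispe, Sat-PM→Petrov.

4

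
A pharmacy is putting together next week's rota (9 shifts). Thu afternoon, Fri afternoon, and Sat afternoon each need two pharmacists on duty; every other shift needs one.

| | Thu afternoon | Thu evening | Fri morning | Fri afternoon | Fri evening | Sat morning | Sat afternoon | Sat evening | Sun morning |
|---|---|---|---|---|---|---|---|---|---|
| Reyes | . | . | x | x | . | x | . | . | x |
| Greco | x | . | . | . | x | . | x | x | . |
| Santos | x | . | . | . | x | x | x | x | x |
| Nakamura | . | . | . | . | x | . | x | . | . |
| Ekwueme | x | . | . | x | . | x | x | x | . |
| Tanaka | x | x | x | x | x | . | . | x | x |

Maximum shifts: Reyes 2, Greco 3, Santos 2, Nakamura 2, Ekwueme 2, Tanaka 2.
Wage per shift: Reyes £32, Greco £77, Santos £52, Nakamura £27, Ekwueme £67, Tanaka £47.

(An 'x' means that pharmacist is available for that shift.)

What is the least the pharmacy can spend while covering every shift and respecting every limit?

Thu evening can only be covered by Tanaka, so that assignment is forced.
Picking the cheapest available pharmacist for each shift independently would cost £474, but that ignores the shift limits.
An optimal schedule: Thu afternoon→Ekwueme+Greco, Thu evening→Tanaka, Fri morning→Reyes, Fri afternoon→Reyes+Tanaka, Fri evening→Nakamura, Sat morning→Santos, Sat afternoon→Nakamura+Greco, Sat evening→Ekwueme, Sun morning→Santos.
Total: 67 + 77 + 47 + 32 + 32 + 47 + 27 + 52 + 27 + 77 + 67 + 52 = £604.

£604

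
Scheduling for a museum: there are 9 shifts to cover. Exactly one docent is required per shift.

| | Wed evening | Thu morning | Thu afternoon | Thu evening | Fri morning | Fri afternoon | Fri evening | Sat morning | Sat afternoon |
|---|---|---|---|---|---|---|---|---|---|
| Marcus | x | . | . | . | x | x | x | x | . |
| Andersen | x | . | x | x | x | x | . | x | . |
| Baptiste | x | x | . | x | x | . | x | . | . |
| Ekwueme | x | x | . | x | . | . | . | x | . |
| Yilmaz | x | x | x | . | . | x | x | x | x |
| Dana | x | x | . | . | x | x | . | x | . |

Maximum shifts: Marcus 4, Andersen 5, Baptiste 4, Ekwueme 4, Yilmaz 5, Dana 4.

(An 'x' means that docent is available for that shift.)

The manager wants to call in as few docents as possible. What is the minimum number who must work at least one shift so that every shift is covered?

9 slots to fill and no one can take more than 5, so at least ⌈9/5⌉ = 2 docents are needed.
Andersen and Yilmaz alone can cover everything: Wed evening→Andersen, Thu morning→Yilmaz, Thu afternoon→Andersen, Thu evening→Andersen, Fri morning→Andersen, Fri afternoon→Andersen, Fri evening→Yilmaz, Sat morning→Yilmaz, Sat afternoon→Yilmaz.

2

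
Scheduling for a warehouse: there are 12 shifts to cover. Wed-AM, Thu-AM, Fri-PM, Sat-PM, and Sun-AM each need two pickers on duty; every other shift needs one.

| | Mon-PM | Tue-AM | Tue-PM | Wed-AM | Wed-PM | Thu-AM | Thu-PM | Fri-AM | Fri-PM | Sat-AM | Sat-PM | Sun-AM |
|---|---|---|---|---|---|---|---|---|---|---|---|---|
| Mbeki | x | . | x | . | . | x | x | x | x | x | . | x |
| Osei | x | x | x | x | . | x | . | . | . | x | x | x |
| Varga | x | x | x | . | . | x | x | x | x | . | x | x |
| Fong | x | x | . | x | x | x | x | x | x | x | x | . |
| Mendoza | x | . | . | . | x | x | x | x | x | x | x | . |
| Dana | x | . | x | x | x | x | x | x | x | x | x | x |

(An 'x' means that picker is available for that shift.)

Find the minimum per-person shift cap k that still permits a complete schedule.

3

With 6 pickers and 17 worker-slots to fill, someone must work at least ⌈17/6⌉ = 3 shifts, so k ≥ 3.
k = 3 works: Mon-PM→Varga, Tue-AM→Osei, Tue-PM→Mbeki, Wed-AM→Osei+Fong, Wed-PM→Fong, Thu-AM→Mendoza+Dana, Thu-PM→Mbeki, Fri-AM→Mbeki, Fri-PM→Varga+Fong, Sat-AM→Osei, Sat-PM→Mendoza+Dana, Sun-AM→Varga+Dana.
Loads: Mbeki 3, Osei 3, Varga 3, Fong 3, Mendoza 2, Dana 3 — all ≤ 3.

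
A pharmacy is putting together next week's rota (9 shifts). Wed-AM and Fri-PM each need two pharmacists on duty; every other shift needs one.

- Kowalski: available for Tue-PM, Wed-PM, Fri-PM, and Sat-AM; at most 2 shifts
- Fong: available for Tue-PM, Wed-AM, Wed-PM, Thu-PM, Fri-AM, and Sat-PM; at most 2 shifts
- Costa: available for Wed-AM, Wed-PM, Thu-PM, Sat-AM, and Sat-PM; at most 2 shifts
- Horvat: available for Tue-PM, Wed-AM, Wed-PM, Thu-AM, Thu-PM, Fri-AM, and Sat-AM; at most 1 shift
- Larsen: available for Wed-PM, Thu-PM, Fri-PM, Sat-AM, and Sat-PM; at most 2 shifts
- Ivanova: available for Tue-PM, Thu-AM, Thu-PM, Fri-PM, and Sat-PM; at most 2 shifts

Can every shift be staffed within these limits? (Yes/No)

Yes

One valid schedule: Tue-PM→Kowalski, Wed-AM→Fong+Costa, Wed-PM→Larsen, Thu-AM→Horvat, Thu-PM→Ivanova, Fri-AM→Fong, Fri-PM→Kowalski+Larsen, Sat-AM→Costa, Sat-PM→Ivanova.
Loads: Kowalski 2/2, Fong 2/2, Costa 2/2, Horvat 1/1, Larsen 2/2, Ivanova 2/2 — all within limits.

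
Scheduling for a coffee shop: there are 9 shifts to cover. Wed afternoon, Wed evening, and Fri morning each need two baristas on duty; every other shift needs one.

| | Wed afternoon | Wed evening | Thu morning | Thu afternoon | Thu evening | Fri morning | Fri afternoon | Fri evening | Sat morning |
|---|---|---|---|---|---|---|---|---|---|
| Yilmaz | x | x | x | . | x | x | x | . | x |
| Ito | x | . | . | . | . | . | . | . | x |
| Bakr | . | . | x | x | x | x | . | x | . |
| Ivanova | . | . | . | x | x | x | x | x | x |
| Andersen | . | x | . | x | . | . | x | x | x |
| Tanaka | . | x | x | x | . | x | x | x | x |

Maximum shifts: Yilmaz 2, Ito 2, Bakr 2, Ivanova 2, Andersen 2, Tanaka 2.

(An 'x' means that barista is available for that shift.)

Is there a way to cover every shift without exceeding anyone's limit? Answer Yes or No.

Wed afternoon can only be covered by Yilmaz and Ito, so that assignment is forced.
One valid schedule: Wed afternoon→Yilmaz+Ito, Wed evening→Yilmaz+Andersen, Thu morning→Bakr, Thu afternoon→Ivanova, Thu evening→Bakr, Fri morning→Ivanova+Tanaka, Fri afternoon→Andersen, Fri evening→Tanaka, Sat morning→Ito.
Loads: Yilmaz 2/2, Ito 2/2, Bakr 2/2, Ivanova 2/2, Andersen 2/2, Tanaka 2/2 — all within limits.

Yes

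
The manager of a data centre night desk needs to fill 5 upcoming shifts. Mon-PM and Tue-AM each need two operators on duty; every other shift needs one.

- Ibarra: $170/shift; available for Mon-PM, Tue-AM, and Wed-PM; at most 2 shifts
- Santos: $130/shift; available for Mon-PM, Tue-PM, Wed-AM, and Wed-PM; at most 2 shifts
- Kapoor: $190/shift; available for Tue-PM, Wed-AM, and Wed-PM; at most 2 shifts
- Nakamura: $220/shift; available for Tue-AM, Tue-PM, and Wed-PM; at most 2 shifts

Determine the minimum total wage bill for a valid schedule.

Mon-PM can only be covered by Ibarra and Santos, so that assignment is forced.
Tue-AM can only be covered by Ibarra and Nakamura, so that assignment is forced.
Picking the cheapest available operator for each shift independently would cost $1080, but that ignores the shift limits.
An optimal schedule: Mon-PM→Ibarra+Santos, Tue-AM→Ibarra+Nakamura, Tue-PM→Kapoor, Wed-AM→Santos, Wed-PM→Kapoor.
Total: 170 + 130 + 170 + 220 + 190 + 130 + 190 = $1200.

$1200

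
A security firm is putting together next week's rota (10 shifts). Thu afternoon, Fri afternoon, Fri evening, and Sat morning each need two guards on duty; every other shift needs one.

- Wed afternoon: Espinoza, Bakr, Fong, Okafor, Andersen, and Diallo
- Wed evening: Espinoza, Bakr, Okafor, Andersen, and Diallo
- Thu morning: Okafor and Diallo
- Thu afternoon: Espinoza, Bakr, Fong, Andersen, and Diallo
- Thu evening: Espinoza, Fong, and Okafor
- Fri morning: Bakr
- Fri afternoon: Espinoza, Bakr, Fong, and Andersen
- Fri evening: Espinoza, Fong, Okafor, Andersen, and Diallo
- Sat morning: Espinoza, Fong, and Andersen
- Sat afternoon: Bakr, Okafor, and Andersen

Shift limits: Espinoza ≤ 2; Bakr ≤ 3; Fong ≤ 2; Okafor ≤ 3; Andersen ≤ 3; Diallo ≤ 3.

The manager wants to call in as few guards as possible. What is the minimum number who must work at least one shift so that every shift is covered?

5

14 slots to fill and no one can take more than 3, so at least ⌈14/3⌉ = 5 guards are needed.
Espinoza, Bakr, Okafor, Andersen, and Diallo alone can cover everything: Wed afternoon→Okafor, Wed evening→Diallo, Thu morning→Okafor, Thu afternoon→Andersen+Diallo, Thu evening→Espinoza, Fri morning→Bakr, Fri afternoon→Bakr+Andersen, Fri evening→Okafor+Diallo, Sat morning→Espinoza+Andersen, Sat afternoon→Bakr.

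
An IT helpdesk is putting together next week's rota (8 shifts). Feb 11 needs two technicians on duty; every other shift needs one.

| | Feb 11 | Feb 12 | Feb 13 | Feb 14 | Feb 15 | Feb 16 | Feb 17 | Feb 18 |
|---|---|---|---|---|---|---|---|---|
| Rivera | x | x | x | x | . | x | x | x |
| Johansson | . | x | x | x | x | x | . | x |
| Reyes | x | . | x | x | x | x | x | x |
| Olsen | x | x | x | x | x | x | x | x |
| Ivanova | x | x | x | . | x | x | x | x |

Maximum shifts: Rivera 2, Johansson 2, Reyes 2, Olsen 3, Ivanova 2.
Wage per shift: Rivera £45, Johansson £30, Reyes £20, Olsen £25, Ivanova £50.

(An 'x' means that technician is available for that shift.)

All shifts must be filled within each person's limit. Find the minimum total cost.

£265

Picking the cheapest available technician for each shift independently would cost £190, but that ignores the shift limits.
An optimal schedule: Feb 11→Olsen+Rivera, Feb 12→Olsen, Feb 13→Johansson, Feb 14→Reyes, Feb 15→Reyes, Feb 16→Johansson, Feb 17→Olsen, Feb 18→Rivera.
Total: 25 + 45 + 25 + 30 + 20 + 20 + 30 + 25 + 45 = £265.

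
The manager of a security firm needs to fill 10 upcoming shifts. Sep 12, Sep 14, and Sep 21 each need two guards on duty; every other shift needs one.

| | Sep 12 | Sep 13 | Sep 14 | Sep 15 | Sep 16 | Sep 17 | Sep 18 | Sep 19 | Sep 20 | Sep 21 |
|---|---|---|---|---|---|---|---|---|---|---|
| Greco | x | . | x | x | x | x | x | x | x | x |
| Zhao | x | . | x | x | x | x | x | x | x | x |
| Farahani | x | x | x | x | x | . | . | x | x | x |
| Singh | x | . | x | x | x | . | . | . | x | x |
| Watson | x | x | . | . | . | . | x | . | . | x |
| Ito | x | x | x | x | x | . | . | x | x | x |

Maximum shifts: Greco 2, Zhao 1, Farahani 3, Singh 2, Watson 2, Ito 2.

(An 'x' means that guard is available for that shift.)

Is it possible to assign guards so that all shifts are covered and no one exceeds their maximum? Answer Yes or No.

No

Total capacity is 2+1+3+2+2+2 = 12 but 13 worker-slots are needed — infeasible.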